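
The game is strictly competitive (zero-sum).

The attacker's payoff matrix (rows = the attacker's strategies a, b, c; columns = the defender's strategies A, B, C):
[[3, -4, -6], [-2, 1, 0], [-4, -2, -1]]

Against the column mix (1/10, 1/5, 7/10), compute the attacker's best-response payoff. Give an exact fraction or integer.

0

a: (3)·(1/10) + (-4)·(1/5) + (-6)·(7/10) = -47/10.
b: (-2)·(1/10) + (1)·(1/5) + (0)·(7/10) = 0.
c: (-4)·(1/10) + (-2)·(1/5) + (-1)·(7/10) = -3/2.
The best pure response is b with expected payoff 0.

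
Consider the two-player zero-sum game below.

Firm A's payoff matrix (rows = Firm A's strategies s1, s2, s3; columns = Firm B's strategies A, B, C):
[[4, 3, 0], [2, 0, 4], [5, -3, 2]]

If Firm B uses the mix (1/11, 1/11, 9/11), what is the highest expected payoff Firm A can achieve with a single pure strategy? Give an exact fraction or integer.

s1: (4)·(1/11) + (3)·(1/11) + (0)·(9/11) = 7/11.
s2: (2)·(1/11) + (0)·(1/11) + (4)·(9/11) = 38/11.
s3: (5)·(1/11) + (-3)·(1/11) + (2)·(9/11) = 20/11.
The best pure response is s2 with expected payoff 38/11.

38/11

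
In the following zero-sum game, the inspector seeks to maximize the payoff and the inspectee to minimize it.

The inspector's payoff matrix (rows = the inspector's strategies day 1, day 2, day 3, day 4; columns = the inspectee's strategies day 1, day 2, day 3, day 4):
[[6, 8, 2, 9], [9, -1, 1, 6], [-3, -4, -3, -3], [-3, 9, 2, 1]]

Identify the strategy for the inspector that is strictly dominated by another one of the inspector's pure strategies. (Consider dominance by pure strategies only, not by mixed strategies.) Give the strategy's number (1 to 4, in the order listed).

3

Compare day 3 with day 1: 6 > -3, 8 > -4, 2 > -3, 9 > -3.
So day 1 strictly dominates day 3 for the inspector; day 3 is strictly dominated.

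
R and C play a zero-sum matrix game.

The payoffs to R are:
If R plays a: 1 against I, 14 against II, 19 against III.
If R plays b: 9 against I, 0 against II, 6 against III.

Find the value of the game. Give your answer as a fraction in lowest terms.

Column III is strictly dominated by II for C (it gives R more in every row).
The remaining 2×2 game on (a, b) × (I, II) has no saddle point. Let R play a with probability p; indifference gives p + 9(1−p) = 14p, so p = 9/22.
Similarly C's optimal q on I is 7/11, and the value is 1·(7/11) + (14)·(4/11) = 63/11.

63/11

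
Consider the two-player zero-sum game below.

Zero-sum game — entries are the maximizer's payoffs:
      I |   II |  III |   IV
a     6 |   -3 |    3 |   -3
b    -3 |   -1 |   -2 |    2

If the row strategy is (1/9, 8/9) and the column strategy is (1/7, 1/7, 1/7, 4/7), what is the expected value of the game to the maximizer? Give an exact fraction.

Against (1/7, 1/7, 1/7, 4/7), each row's expected payoff is a: -6/7; b: 2/7.
Taking the (1/9, 8/9)-weighted average: (1/9)·(-6/7) + (8/9)·(2/7) = 10/63.

10/63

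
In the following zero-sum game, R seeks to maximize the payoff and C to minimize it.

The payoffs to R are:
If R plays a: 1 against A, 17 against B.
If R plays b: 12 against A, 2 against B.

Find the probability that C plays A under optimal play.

15/26

Row minima are 1 and 2, so R's maximin is 2; column maxima are 12 and 17, so C's minimax is 12. These differ, so the equilibrium is in mixed strategies.
Let C play A with probability q. R is indifferent when q + 17(1−q) = 12q + 2(1−q), giving q = 15/26.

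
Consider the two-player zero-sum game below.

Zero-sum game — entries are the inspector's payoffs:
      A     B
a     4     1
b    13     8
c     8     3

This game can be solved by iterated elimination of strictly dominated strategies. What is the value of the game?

8

Column A is strictly dominated by B for the inspectee (1<4, 8<13, 3<8); eliminate A.
Row a is strictly dominated by row b (8>1); eliminate a.
Row c is strictly dominated by row b (8>3); eliminate c.
Only (b, B) remains, with payoff 8.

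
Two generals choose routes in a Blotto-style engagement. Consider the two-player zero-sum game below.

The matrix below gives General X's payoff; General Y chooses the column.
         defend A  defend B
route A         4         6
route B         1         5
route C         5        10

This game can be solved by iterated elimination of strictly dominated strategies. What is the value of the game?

5

Column defend B is strictly dominated by defend A for General Y (4<6, 1<5, 5<10); eliminate defend B.
Row route B is strictly dominated by row route A (4>1); eliminate route B.
Row route A is strictly dominated by row route C (5>4); eliminate route A.
Only (route C, defend A) remains, with payoff 5.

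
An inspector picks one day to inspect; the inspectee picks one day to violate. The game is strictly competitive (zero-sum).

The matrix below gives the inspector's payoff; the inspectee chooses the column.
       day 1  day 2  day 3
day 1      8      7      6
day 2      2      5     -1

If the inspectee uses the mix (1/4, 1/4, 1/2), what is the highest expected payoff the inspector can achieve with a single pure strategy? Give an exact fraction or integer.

day 1: (8)·(1/4) + (7)·(1/4) + (6)·(1/2) = 27/4.
day 2: (2)·(1/4) + (5)·(1/4) + (-1)·(1/2) = 5/4.
The best pure response is day 1 with expected payoff 27/4.

27/4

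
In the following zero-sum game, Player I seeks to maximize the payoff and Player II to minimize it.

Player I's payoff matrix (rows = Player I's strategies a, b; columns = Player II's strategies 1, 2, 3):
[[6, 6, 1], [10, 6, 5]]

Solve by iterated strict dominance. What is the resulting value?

Column 1 is strictly dominated by 3 for Player II (1<6, 5<10); eliminate 1.
Column 2 is strictly dominated by 3 for Player II (1<6, 5<6); eliminate 2.
Row a is strictly dominated by row b (5>1); eliminate a.
Only (b, 3) remains, with payoff 5.

5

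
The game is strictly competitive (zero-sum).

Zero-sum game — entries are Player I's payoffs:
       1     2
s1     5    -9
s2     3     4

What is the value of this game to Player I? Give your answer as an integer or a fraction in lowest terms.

Row minima are -9 and 3, so Player I's maximin is 3; column maxima are 5 and 4, so Player II's minimax is 4. These differ, so the equilibrium is in mixed strategies.
Let Player I play s1 with probability p. Player II is indifferent when 5p + 3(1−p) = −9p + 4(1−p), giving p = 1/15.
Let Player II play 1 with probability q. Player I is indifferent when 5q − 9(1−q) = 3q + 4(1−q), giving q = 13/15.
The value is 5·(13/15) + (-9)·(2/15) = 47/15.

47/15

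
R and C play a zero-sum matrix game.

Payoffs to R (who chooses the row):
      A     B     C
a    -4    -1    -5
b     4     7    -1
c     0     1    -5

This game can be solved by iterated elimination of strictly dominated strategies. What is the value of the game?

-1

Row c is strictly dominated by row b (4>0, 7>1, -1>-5); eliminate c.
Row a is strictly dominated by row b (4>-4, 7>-1, -1>-5); eliminate a.
Column B is strictly dominated by A for C (4<7); eliminate B.
Column A is strictly dominated by C for C (-1<4); eliminate A.
Only (b, C) remains, with payoff -1.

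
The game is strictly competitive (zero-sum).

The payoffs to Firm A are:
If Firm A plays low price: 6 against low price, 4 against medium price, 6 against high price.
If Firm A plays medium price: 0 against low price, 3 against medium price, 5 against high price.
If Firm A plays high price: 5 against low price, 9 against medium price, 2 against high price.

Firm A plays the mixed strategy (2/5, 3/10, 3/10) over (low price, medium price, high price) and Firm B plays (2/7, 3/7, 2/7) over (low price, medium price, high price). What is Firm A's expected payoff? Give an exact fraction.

162/35

Against (2/7, 3/7, 2/7), each row's expected payoff is low price: 36/7; medium price: 19/7; high price: 41/7.
Taking the (2/5, 3/10, 3/10)-weighted average: (2/5)·(36/7) + (3/10)·(19/7) + (3/10)·(41/7) = 162/35.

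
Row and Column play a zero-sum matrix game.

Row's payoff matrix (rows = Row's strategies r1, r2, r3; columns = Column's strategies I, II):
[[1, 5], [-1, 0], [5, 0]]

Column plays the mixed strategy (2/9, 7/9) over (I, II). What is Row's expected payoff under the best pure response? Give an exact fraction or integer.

37/9

r1: (1)·(2/9) + (5)·(7/9) = 37/9.
r2: (-1)·(2/9) + (0)·(7/9) = -2/9.
r3: (5)·(2/9) + (0)·(7/9) = 10/9.
The best pure response is r1 with expected payoff 37/9.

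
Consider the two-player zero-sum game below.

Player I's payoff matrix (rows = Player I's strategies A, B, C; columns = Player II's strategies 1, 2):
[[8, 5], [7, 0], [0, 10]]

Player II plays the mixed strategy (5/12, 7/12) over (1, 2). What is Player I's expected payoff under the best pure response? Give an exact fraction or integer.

A: (8)·(5/12) + (5)·(7/12) = 25/4.
B: (7)·(5/12) + (0)·(7/12) = 35/12.
C: (0)·(5/12) + (10)·(7/12) = 35/6.
The best pure response is A with expected payoff 25/4.

25/4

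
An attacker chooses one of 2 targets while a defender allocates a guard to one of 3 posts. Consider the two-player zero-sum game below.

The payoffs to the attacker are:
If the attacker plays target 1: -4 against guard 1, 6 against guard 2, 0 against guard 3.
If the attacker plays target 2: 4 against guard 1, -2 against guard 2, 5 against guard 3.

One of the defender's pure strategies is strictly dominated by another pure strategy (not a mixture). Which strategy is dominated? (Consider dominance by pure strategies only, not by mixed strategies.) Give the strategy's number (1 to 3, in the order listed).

The defender prefers columns that give the attacker less. Compare guard 3 with guard 1: -4 < 0, 4 < 5.
So guard 1 strictly dominates guard 3 for the defender; guard 3 is strictly dominated.

3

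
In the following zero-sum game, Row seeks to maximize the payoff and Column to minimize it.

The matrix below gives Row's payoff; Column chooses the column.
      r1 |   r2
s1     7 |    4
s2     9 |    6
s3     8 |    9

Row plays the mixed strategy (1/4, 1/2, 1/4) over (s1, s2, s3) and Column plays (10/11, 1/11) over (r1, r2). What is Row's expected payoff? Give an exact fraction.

Against (10/11, 1/11), each row's expected payoff is s1: 74/11; s2: 96/11; s3: 89/11.
Taking the (1/4, 1/2, 1/4)-weighted average: (1/4)·(74/11) + (1/2)·(96/11) + (1/4)·(89/11) = 355/44.

355/44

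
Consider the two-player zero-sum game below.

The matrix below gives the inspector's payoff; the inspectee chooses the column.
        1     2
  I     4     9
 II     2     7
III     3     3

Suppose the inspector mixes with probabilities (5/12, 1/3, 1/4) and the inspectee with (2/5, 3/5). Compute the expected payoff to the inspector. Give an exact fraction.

Against (2/5, 3/5), each row's expected payoff is I: 7; II: 5; III: 3.
Taking the (5/12, 1/3, 1/4)-weighted average: (5/12)·(7) + (1/3)·(5) + (1/4)·(3) = 16/3.

16/3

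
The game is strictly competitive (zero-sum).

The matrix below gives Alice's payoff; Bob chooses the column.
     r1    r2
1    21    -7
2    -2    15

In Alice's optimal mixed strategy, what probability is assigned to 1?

17/45

Row minima are -7 and -2, so Alice's maximin is -2; column maxima are 21 and 15, so Bob's minimax is 15. These differ, so the equilibrium is in mixed strategies.
Let Alice play 1 with probability p. Bob is indifferent when 21p − 2(1−p) = −7p + 15(1−p), giving p = 17/45.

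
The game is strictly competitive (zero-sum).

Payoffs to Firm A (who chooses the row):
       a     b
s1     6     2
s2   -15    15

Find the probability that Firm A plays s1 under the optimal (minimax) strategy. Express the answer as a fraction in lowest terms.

Row minima are 2 and -15, so Firm A's maximin is 2; column maxima are 6 and 15, so Firm B's minimax is 6. These differ, so the equilibrium is in mixed strategies.
Let Firm A play s1 with probability p. Firm B is indifferent when 6p − 15(1−p) = 2p + 15(1−p), giving p = 15/17.

15/17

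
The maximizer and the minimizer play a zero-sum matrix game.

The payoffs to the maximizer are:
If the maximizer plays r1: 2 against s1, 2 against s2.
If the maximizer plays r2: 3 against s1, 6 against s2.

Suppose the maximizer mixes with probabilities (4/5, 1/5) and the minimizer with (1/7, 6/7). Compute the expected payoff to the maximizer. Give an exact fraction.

Against (1/7, 6/7), each row's expected payoff is r1: 2; r2: 39/7.
Taking the (4/5, 1/5)-weighted average: (4/5)·(2) + (1/5)·(39/7) = 19/7.

19/7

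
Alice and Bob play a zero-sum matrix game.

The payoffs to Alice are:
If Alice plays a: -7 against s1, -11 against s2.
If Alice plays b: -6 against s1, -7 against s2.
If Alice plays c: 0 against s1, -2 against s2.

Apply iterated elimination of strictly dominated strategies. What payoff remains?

Column s1 is strictly dominated by s2 for Bob (-11<-7, -7<-6, -2<0); eliminate s1.
Row a is strictly dominated by row b (-7>-11); eliminate a.
Row b is strictly dominated by row c (-2>-7); eliminate b.
Only (c, s2) remains, with payoff -2.

-2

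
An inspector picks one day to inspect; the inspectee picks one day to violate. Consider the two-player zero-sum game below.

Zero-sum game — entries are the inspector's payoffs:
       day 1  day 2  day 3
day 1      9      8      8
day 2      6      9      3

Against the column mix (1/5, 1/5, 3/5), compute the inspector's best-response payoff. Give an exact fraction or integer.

day 1: (9)·(1/5) + (8)·(1/5) + (8)·(3/5) = 41/5.
day 2: (6)·(1/5) + (9)·(1/5) + (3)·(3/5) = 24/5.
The best pure response is day 1 with expected payoff 41/5.

41/5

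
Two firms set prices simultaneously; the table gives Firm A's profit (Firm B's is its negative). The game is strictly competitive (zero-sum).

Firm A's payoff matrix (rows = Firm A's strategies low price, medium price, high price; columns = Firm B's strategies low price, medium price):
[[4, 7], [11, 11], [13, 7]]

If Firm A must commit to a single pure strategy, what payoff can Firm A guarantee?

11

The worst-case payoff for each row is low price: 4, medium price: 11, high price: 7.
The best of these is 11.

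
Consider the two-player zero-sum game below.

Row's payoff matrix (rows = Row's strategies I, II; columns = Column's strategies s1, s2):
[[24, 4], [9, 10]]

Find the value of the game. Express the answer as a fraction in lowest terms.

Row minima are 4 and 9, so Row's maximin is 9; column maxima are 24 and 10, so Column's minimax is 10. These differ, so the equilibrium is in mixed strategies.
Let Row play I with probability p. Column is indifferent when 24p + 9(1−p) = 4p + 10(1−p), giving p = 1/21.
Let Column play s1 with probability q. Row is indifferent when 24q + 4(1−q) = 9q + 10(1−q), giving q = 2/7.
The value is 24·(2/7) + (4)·(5/7) = 68/7.

68/7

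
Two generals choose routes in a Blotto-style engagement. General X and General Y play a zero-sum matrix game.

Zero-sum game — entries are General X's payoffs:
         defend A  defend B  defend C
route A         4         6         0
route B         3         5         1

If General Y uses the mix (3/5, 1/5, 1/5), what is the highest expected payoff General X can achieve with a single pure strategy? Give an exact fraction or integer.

route A: (4)·(3/5) + (6)·(1/5) + (0)·(1/5) = 18/5.
route B: (3)·(3/5) + (5)·(1/5) + (1)·(1/5) = 3.
The best pure response is route A with expected payoff 18/5.

18/5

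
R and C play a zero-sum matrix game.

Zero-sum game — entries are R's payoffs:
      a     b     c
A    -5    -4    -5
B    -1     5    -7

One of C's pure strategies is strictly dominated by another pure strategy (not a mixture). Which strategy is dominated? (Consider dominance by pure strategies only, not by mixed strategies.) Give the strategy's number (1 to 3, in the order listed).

2

C prefers columns that give R less. Compare b with a: -5 < -4, -1 < 5.
So a strictly dominates b for C; b is strictly dominated.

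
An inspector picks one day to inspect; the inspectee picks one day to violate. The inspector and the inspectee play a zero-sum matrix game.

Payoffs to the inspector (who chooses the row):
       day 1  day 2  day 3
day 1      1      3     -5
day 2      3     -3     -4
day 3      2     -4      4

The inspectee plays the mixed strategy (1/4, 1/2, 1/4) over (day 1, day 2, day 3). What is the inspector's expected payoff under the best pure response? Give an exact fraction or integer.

1/2

day 1: (1)·(1/4) + (3)·(1/2) + (-5)·(1/4) = 1/2.
day 2: (3)·(1/4) + (-3)·(1/2) + (-4)·(1/4) = -7/4.
day 3: (2)·(1/4) + (-4)·(1/2) + (4)·(1/4) = -1/2.
The best pure response is day 1 with expected payoff 1/2.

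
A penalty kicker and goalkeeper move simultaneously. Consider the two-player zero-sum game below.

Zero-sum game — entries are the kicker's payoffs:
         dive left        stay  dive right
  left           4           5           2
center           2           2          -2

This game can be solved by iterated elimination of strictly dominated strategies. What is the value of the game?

Row center is strictly dominated by row left (4>2, 5>2, 2>-2); eliminate center.
Column dive left is strictly dominated by dive right for the goalkeeper (2<4); eliminate dive left.
Column stay is strictly dominated by dive right for the goalkeeper (2<5); eliminate stay.
Only (left, dive right) remains, with payoff 2.

2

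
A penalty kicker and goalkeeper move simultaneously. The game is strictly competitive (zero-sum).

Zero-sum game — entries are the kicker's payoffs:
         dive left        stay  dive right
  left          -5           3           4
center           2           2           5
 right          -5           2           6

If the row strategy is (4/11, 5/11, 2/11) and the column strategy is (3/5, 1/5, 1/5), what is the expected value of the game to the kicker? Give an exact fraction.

19/55

Against (3/5, 1/5, 1/5), each row's expected payoff is left: -8/5; center: 13/5; right: -7/5.
Taking the (4/11, 5/11, 2/11)-weighted average: (4/11)·(-8/5) + (5/11)·(13/5) + (2/11)·(-7/5) = 19/55.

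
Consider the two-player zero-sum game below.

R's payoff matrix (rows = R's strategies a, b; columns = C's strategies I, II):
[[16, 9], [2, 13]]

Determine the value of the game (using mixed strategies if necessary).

95/9

Row minima are 9 and 2, so R's maximin is 9; column maxima are 16 and 13, so C's minimax is 13. These differ, so the equilibrium is in mixed strategies.
Let R play a with probability p. C is indifferent when 16p + 2(1−p) = 9p + 13(1−p), giving p = 11/18.
Let C play I with probability q. R is indifferent when 16q + 9(1−q) = 2q + 13(1−q), giving q = 2/9.
The value is 16·(2/9) + (9)·(7/9) = 95/9.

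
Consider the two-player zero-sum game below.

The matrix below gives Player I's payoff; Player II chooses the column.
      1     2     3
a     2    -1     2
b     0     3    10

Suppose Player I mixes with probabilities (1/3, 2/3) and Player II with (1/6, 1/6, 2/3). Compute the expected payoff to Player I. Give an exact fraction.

Against (1/6, 1/6, 2/3), each row's expected payoff is a: 3/2; b: 43/6.
Taking the (1/3, 2/3)-weighted average: (1/3)·(3/2) + (2/3)·(43/6) = 95/18.

95/18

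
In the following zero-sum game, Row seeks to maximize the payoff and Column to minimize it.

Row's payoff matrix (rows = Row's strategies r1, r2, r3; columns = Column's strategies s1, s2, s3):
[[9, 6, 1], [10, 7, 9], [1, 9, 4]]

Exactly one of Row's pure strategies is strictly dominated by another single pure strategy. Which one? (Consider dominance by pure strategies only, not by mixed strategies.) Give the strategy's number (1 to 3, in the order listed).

1

Compare r1 with r2: 10 > 9, 7 > 6, 9 > 1.
So r2 strictly dominates r1 for Row; r1 is strictly dominated.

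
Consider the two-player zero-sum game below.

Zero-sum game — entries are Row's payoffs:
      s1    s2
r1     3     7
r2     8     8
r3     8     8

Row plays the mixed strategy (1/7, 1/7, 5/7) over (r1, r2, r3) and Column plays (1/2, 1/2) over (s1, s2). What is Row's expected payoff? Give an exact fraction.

Against (1/2, 1/2), each row's expected payoff is r1: 5; r2: 8; r3: 8.
Taking the (1/7, 1/7, 5/7)-weighted average: (1/7)·(5) + (1/7)·(8) + (5/7)·(8) = 53/7.

53/7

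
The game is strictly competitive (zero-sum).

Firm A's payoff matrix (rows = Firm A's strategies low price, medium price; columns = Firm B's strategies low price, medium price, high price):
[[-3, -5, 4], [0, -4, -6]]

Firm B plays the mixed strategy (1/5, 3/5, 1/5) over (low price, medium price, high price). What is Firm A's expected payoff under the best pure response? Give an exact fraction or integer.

-14/5

low price: (-3)·(1/5) + (-5)·(3/5) + (4)·(1/5) = -14/5.
medium price: (0)·(1/5) + (-4)·(3/5) + (-6)·(1/5) = -18/5.
The best pure response is low price with expected payoff -14/5.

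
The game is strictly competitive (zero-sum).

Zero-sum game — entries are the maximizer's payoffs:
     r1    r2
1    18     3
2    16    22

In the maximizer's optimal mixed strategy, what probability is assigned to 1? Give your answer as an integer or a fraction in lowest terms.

Row minima are 3 and 16, so the maximizer's maximin is 16; column maxima are 18 and 22, so the minimizer's minimax is 18. These differ, so the equilibrium is in mixed strategies.
Let the maximizer play 1 with probability p. The minimizer is indifferent when 18p + 16(1−p) = 3p + 22(1−p), giving p = 2/7.

2/7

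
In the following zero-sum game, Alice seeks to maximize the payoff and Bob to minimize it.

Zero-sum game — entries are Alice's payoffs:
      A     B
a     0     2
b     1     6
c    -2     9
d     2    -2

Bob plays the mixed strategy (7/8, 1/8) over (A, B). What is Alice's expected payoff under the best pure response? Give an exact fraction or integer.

13/8

a: (0)·(7/8) + (2)·(1/8) = 1/4.
b: (1)·(7/8) + (6)·(1/8) = 13/8.
c: (-2)·(7/8) + (9)·(1/8) = -5/8.
d: (2)·(7/8) + (-2)·(1/8) = 3/2.
The best pure response is b with expected payoff 13/8.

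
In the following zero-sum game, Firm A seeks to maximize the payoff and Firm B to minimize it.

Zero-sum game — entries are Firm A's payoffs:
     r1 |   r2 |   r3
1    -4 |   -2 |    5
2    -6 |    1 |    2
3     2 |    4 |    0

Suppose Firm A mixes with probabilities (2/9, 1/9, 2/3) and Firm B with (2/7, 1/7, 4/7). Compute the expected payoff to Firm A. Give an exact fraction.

65/63

Against (2/7, 1/7, 4/7), each row's expected payoff is 1: 10/7; 2: -3/7; 3: 8/7.
Taking the (2/9, 1/9, 2/3)-weighted average: (2/9)·(10/7) + (1/9)·(-3/7) + (2/3)·(8/7) = 65/63.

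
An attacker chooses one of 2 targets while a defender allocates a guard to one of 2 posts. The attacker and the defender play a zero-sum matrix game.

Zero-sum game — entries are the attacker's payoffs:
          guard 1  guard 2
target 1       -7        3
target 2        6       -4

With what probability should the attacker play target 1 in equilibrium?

Row minima are -7 and -4, so the attacker's maximin is -4; column maxima are 6 and 3, so the defender's minimax is 3. These differ, so the equilibrium is in mixed strategies.
Let the attacker play target 1 with probability p. The defender is indifferent when −7p + 6(1−p) = 3p − 4(1−p), giving p = 1/2.

1/2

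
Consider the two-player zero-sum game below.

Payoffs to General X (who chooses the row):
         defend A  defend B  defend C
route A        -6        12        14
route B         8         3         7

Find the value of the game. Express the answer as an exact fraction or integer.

114/23

Column defend C is strictly dominated by defend B for General Y (it gives General X more in every row).
The remaining 2×2 game on (route A, route B) × (defend A, defend B) has no saddle point. Let General X play route A with probability p; indifference gives −6p + 8(1−p) = 12p + 3(1−p), so p = 5/23.
Similarly General Y's optimal q on defend A is 9/23, and the value is -6·(9/23) + (12)·(14/23) = 114/23.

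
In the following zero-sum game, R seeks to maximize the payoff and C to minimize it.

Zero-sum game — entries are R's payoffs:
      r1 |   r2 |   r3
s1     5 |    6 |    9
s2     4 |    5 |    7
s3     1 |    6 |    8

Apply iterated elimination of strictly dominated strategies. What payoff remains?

5

Row s2 is strictly dominated by row s1 (5>4, 6>5, 9>7); eliminate s2.
Column r3 is strictly dominated by r1 for C (5<9, 1<8); eliminate r3.
Column r2 is strictly dominated by r1 for C (5<6, 1<6); eliminate r2.
Row s3 is strictly dominated by row s1 (5>1); eliminate s3.
Only (s1, r1) remains, with payoff 5.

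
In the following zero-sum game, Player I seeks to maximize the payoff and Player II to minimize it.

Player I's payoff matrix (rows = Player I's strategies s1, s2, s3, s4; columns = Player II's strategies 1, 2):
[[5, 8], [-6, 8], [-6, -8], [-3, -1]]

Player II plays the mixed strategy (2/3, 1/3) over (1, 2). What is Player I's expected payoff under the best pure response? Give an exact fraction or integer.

6

s1: (5)·(2/3) + (8)·(1/3) = 6.
s2: (-6)·(2/3) + (8)·(1/3) = -4/3.
s3: (-6)·(2/3) + (-8)·(1/3) = -20/3.
s4: (-3)·(2/3) + (-1)·(1/3) = -7/3.
The best pure response is s1 with expected payoff 6.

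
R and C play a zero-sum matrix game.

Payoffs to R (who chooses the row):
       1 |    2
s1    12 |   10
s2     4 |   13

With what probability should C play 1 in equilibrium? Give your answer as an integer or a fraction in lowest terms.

Row minima are 10 and 4, so R's maximin is 10; column maxima are 12 and 13, so C's minimax is 12. These differ, so the equilibrium is in mixed strategies.
Let C play 1 with probability q. R is indifferent when 12q + 10(1−q) = 4q + 13(1−q), giving q = 3/11.

3/11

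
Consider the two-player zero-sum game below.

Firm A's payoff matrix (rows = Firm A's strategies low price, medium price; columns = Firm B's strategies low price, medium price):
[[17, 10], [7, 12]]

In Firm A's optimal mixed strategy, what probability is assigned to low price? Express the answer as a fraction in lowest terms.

5/12

Row minima are 10 and 7, so Firm A's maximin is 10; column maxima are 17 and 12, so Firm B's minimax is 12. These differ, so the equilibrium is in mixed strategies.
Let Firm A play low price with probability p. Firm B is indifferent when 17p + 7(1−p) = 10p + 12(1−p), giving p = 5/12.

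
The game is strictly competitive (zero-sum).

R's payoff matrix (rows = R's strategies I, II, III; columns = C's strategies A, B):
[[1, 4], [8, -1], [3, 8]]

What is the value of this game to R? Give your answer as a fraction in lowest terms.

Row I is strictly dominated by row III, so R never plays it.
The remaining 2×2 game on (II, III) × (A, B) has no saddle point. Let R play II with probability p; indifference gives 8p + 3(1−p) = −p + 8(1−p), so p = 5/14.
Similarly C's optimal q on A is 9/14, and the value is 8·(9/14) + (-1)·(5/14) = 67/14.

67/14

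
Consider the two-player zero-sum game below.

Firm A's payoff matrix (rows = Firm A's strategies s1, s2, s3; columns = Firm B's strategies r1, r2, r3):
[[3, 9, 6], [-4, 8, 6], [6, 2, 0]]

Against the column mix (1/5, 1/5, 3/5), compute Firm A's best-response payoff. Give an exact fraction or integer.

s1: (3)·(1/5) + (9)·(1/5) + (6)·(3/5) = 6.
s2: (-4)·(1/5) + (8)·(1/5) + (6)·(3/5) = 22/5.
s3: (6)·(1/5) + (2)·(1/5) + (0)·(3/5) = 8/5.
The best pure response is s1 with expected payoff 6.

6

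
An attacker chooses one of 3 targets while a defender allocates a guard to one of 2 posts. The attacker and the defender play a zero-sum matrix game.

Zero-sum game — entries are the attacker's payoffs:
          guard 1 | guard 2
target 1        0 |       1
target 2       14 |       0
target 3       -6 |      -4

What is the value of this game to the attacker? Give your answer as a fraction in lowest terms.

Row target 3 is strictly dominated by row target 1, so the attacker never plays it.
The remaining 2×2 game on (target 1, target 2) × (guard 1, guard 2) has no saddle point. Let the attacker play target 1 with probability p; indifference gives 14(1−p) = p, so p = 14/15.
Similarly the defender's optimal q on guard 1 is 1/15, and the value is 0·(1/15) + (1)·(14/15) = 14/15.

14/15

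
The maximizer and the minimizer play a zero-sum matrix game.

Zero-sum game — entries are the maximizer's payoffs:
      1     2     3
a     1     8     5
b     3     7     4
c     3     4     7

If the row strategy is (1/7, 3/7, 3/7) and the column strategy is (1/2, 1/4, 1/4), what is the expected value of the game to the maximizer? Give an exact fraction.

Against (1/2, 1/4, 1/4), each row's expected payoff is a: 15/4; b: 17/4; c: 17/4.
Taking the (1/7, 3/7, 3/7)-weighted average: (1/7)·(15/4) + (3/7)·(17/4) + (3/7)·(17/4) = 117/28.

117/28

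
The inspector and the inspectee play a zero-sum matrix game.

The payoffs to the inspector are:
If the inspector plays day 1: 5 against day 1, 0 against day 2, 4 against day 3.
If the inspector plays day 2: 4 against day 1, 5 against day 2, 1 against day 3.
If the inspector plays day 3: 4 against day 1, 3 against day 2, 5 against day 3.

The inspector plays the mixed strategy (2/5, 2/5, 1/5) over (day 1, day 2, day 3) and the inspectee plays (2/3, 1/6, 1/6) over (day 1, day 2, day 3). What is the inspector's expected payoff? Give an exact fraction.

58/15

Against (2/3, 1/6, 1/6), each row's expected payoff is day 1: 4; day 2: 11/3; day 3: 4.
Taking the (2/5, 2/5, 1/5)-weighted average: (2/5)·(4) + (2/5)·(11/3) + (1/5)·(4) = 58/15.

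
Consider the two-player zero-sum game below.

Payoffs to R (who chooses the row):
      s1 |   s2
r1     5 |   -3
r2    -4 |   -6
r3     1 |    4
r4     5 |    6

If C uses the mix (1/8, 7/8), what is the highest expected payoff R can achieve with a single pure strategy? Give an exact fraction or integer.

47/8

r1: (5)·(1/8) + (-3)·(7/8) = -2.
r2: (-4)·(1/8) + (-6)·(7/8) = -23/4.
r3: (1)·(1/8) + (4)·(7/8) = 29/8.
r4: (5)·(1/8) + (6)·(7/8) = 47/8.
The best pure response is r4 with expected payoff 47/8.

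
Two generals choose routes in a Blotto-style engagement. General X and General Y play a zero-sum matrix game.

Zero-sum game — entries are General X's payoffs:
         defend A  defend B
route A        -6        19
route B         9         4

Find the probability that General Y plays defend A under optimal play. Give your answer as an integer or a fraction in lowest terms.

Row minima are -6 and 4, so General X's maximin is 4; column maxima are 9 and 19, so General Y's minimax is 9. These differ, so the equilibrium is in mixed strategies.
Let General Y play defend A with probability q. General X is indifferent when −6q + 19(1−q) = 9q + 4(1−q), giving q = 1/2.

1/2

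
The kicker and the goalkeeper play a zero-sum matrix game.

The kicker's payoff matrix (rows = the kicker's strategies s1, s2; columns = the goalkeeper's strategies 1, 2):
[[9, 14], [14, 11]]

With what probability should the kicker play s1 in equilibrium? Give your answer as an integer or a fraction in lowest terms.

Row minima are 9 and 11, so the kicker's maximin is 11; column maxima are 14 and 14, so the goalkeeper's minimax is 14. These differ, so the equilibrium is in mixed strategies.
Let the kicker play s1 with probability p. The goalkeeper is indifferent when 9p + 14(1−p) = 14p + 11(1−p), giving p = 3/8.

3/8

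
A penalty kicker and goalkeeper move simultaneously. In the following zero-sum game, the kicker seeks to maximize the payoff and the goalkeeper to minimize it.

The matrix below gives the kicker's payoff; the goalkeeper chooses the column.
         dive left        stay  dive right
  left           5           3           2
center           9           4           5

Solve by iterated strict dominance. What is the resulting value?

Row left is strictly dominated by row center (9>5, 4>3, 5>2); eliminate left.
Column dive left is strictly dominated by stay for the goalkeeper (4<9); eliminate dive left.
Column dive right is strictly dominated by stay for the goalkeeper (4<5); eliminate dive right.
Only (center, stay) remains, with payoff 4.

4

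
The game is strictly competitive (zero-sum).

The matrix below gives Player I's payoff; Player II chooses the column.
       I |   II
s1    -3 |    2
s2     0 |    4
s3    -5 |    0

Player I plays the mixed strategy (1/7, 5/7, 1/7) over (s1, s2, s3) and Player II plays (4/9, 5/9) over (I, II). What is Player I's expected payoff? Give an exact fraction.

26/21

Against (4/9, 5/9), each row's expected payoff is s1: -2/9; s2: 20/9; s3: -20/9.
Taking the (1/7, 5/7, 1/7)-weighted average: (1/7)·(-2/9) + (5/7)·(20/9) + (1/7)·(-20/9) = 26/21.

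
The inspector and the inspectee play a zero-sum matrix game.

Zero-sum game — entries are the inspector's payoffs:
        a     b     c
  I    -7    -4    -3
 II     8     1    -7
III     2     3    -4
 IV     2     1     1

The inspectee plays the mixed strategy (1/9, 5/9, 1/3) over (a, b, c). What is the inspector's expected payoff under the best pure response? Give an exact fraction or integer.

10/9

I: (-7)·(1/9) + (-4)·(5/9) + (-3)·(1/3) = -4.
II: (8)·(1/9) + (1)·(5/9) + (-7)·(1/3) = -8/9.
III: (2)·(1/9) + (3)·(5/9) + (-4)·(1/3) = 5/9.
IV: (2)·(1/9) + (1)·(5/9) + (1)·(1/3) = 10/9.
The best pure response is IV with expected payoff 10/9.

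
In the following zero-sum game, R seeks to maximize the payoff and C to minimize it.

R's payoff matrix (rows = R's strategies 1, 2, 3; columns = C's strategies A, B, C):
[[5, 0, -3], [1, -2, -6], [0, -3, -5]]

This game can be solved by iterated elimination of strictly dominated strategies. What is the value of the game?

Column A is strictly dominated by B for C (0<5, -2<1, -3<0); eliminate A.
Row 2 is strictly dominated by row 1 (0>-2, -3>-6); eliminate 2.
Row 3 is strictly dominated by row 1 (0>-3, -3>-5); eliminate 3.
Column B is strictly dominated by C for C (-3<0); eliminate B.
Only (1, C) remains, with payoff -3.

-3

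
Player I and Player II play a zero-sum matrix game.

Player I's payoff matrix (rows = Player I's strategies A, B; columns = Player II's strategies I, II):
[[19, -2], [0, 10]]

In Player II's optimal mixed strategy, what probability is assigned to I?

Row minima are -2 and 0, so Player I's maximin is 0; column maxima are 19 and 10, so Player II's minimax is 10. These differ, so the equilibrium is in mixed strategies.
Let Player II play I with probability q. Player I is indifferent when 19q − 2(1−q) = 10(1−q), giving q = 12/31.

12/31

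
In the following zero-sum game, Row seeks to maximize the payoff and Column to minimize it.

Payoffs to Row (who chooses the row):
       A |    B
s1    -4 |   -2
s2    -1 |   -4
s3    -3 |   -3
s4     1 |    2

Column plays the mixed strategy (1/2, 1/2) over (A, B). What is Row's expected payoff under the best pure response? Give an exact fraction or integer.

s1: (-4)·(1/2) + (-2)·(1/2) = -3.
s2: (-1)·(1/2) + (-4)·(1/2) = -5/2.
s3: (-3)·(1/2) + (-3)·(1/2) = -3.
s4: (1)·(1/2) + (2)·(1/2) = 3/2.
The best pure response is s4 with expected payoff 3/2.

3/2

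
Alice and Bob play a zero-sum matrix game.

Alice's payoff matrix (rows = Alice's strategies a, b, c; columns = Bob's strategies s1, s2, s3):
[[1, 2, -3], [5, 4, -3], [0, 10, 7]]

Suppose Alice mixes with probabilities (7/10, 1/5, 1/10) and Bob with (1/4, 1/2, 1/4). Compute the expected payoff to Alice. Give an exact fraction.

61/40

Against (1/4, 1/2, 1/4), each row's expected payoff is a: 1/2; b: 5/2; c: 27/4.
Taking the (7/10, 1/5, 1/10)-weighted average: (7/10)·(1/2) + (1/5)·(5/2) + (1/10)·(27/4) = 61/40.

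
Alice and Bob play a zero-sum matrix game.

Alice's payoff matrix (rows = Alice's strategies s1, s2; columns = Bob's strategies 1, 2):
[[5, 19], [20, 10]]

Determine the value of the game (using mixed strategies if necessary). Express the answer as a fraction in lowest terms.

Row minima are 5 and 10, so Alice's maximin is 10; column maxima are 20 and 19, so Bob's minimax is 19. These differ, so the equilibrium is in mixed strategies.
Let Alice play s1 with probability p. Bob is indifferent when 5p + 20(1−p) = 19p + 10(1−p), giving p = 5/12.
Let Bob play 1 with probability q. Alice is indifferent when 5q + 19(1−q) = 20q + 10(1−q), giving q = 3/8.
The value is 5·(3/8) + (19)·(5/8) = 55/4.

55/4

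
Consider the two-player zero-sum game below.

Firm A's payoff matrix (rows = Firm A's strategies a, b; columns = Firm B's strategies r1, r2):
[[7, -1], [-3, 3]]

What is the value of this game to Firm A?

Row minima are -1 and -3, so Firm A's maximin is -1; column maxima are 7 and 3, so Firm B's minimax is 3. These differ, so the equilibrium is in mixed strategies.
Let Firm A play a with probability p. Firm B is indifferent when 7p − 3(1−p) = −p + 3(1−p), giving p = 3/7.
Let Firm B play r1 with probability q. Firm A is indifferent when 7q − (1−q) = −3q + 3(1−q), giving q = 2/7.
The value is 7·(2/7) + (-1)·(5/7) = 9/7.

9/7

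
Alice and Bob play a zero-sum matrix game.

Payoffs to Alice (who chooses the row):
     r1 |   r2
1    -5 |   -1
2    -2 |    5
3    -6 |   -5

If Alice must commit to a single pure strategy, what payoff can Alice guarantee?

-2

The worst-case payoff for each row is 1: -5, 2: -2, 3: -6.
The best of these is -2.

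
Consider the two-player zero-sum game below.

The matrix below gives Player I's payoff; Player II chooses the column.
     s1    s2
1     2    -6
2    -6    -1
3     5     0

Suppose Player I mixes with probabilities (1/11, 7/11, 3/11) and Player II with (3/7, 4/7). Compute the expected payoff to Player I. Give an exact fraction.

-127/77

Against (3/7, 4/7), each row's expected payoff is 1: -18/7; 2: -22/7; 3: 15/7.
Taking the (1/11, 7/11, 3/11)-weighted average: (1/11)·(-18/7) + (7/11)·(-22/7) + (3/11)·(15/7) = -127/77.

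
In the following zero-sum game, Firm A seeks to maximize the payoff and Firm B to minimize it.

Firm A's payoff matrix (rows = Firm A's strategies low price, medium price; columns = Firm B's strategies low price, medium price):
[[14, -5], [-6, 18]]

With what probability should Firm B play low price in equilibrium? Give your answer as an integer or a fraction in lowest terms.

23/43

Row minima are -5 and -6, so Firm A's maximin is -5; column maxima are 14 and 18, so Firm B's minimax is 14. These differ, so the equilibrium is in mixed strategies.
Let Firm B play low price with probability q. Firm A is indifferent when 14q − 5(1−q) = −6q + 18(1−q), giving q = 23/43.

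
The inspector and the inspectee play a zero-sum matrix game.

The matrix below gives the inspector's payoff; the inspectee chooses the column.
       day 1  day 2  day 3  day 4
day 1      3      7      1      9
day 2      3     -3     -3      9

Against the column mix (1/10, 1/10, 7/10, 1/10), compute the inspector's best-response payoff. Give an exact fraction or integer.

day 1: (3)·(1/10) + (7)·(1/10) + (1)·(7/10) + (9)·(1/10) = 13/5.
day 2: (3)·(1/10) + (-3)·(1/10) + (-3)·(7/10) + (9)·(1/10) = -6/5.
The best pure response is day 1 with expected payoff 13/5.

13/5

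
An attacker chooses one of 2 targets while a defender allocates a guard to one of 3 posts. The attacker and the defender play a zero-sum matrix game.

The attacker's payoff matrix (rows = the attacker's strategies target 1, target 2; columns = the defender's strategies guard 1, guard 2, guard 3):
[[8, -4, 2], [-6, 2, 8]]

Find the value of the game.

Column guard 3 is strictly dominated by guard 2 for the defender (it gives the attacker more in every row).
The remaining 2×2 game on (target 1, target 2) × (guard 1, guard 2) has no saddle point. Let the attacker play target 1 with probability p; indifference gives 8p − 6(1−p) = −4p + 2(1−p), so p = 2/5.
Similarly the defender's optimal q on guard 1 is 3/10, and the value is 8·(3/10) + (-4)·(7/10) = -2/5.

-2/5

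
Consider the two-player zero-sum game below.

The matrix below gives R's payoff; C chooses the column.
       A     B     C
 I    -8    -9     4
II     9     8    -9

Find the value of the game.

-49/30

Column A is strictly dominated by B for C (it gives R more in every row).
The remaining 2×2 game on (I, II) × (B, C) has no saddle point. Let R play I with probability p; indifference gives −9p + 8(1−p) = 4p − 9(1−p), so p = 17/30.
Similarly C's optimal q on B is 13/30, and the value is -9·(13/30) + (4)·(17/30) = -49/30.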